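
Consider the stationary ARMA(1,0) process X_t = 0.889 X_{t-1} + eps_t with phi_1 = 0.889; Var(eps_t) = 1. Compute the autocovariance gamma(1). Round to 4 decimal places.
\gamma(1) = 4.2398

Multiply the model equation by X_{t-k} and take expectations. With theta_0 = psi_0 = 1 and psi_j the MA(infinity) weights, this gives
  gamma(k) - sum_i phi_i gamma(k-i) = c_k,
  c_k = sigma^2 * sum_{j=k..q} theta_j psi_{j-k}   (c_k = 0 for k > q),
using gamma(-m) = gamma(m).
Pure AR (q = 0): c_0 = sigma^2 = 1, c_k = 0 for k >= 1.
Equations for k = 0 and k = 1 (AR order 1):
  gamma(0) = phi_1 gamma(1) + c_0
  gamma(1) = phi_1 gamma(0) + c_1
Substituting the second into the first: gamma(0) (1 - phi_1^2) = c_0 + phi_1 c_1, so
  gamma(0) = c_0 / (1 - phi_1^2) = 1 / (1 - (0.889)^2) = 1 / 0.209679 = 4.769195.
  gamma(1) = phi_1 gamma(0) = (0.889)(4.769195) = 4.239814.
Therefore gamma(1) = 4.2398 (to 4 decimal places).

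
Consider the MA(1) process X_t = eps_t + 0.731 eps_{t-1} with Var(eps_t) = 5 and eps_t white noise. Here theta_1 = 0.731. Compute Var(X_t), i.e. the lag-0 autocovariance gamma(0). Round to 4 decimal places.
\gamma(0) = 7.6718

For an MA(q) process X_t = eps_t + sum_i theta_i eps_{t-i} with
Var(eps_t) = sigma^2, the variance is
  gamma(0) = sigma^2 * (1 + sum_i theta_i^2).
  sum_i theta_i^2 = (0.731)^2 = 0.534361.
  gamma(0) = 5 * (1 + 0.534361) = 5 * 1.534361 = 7.671805, which rounds to 7.6718.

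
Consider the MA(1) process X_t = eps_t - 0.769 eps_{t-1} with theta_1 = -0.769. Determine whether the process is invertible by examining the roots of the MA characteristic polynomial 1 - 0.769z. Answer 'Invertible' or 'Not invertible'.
\text{Invertible}

The MA(q) characteristic polynomial is P(z) = 1 - 0.769z.
Invertibility requires all roots to lie outside the unit circle, i.e. |z| > 1 for every root.
This is linear in z: 1 + (-0.769) z = 0  =>  z = -1/(-0.769) = 1.30039,  |z| = 1.30039.
Moduli of all roots: 1.3004.
All moduli strictly greater than 1? Yes.
Verdict: Invertible.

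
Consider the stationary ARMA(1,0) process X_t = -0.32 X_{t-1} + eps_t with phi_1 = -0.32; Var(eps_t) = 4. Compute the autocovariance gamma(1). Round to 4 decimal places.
\gamma(1) = -1.4260

Multiply the model equation by X_{t-k} and take expectations. With theta_0 = psi_0 = 1 and psi_j the MA(infinity) weights, this gives
  gamma(k) - sum_i phi_i gamma(k-i) = c_k,
  c_k = sigma^2 * sum_{j=k..q} theta_j psi_{j-k}   (c_k = 0 for k > q),
using gamma(-m) = gamma(m).
Pure AR (q = 0): c_0 = sigma^2 = 4, c_k = 0 for k >= 1.
Equations for k = 0 and k = 1 (AR order 1):
  gamma(0) = phi_1 gamma(1) + c_0
  gamma(1) = phi_1 gamma(0) + c_1
Substituting the second into the first: gamma(0) (1 - phi_1^2) = c_0 + phi_1 c_1, so
  gamma(0) = c_0 / (1 - phi_1^2) = 4 / (1 - (-0.32)^2) = 4 / 0.8976 = 4.456328.
  gamma(1) = phi_1 gamma(0) = (-0.32)(4.456328) = -1.426025.
Therefore gamma(1) = -1.4260 (to 4 decimal places).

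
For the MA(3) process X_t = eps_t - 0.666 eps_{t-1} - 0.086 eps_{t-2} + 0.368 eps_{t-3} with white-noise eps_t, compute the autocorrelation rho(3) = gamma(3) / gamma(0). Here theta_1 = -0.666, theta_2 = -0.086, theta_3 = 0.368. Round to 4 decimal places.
\rho(3) = 0.2320

For an MA(q) process with theta_0 = 1, the autocovariance is
  gamma(k) = sigma^2 * sum_{i=0..q-k} theta_i * theta_{i+k},
and rho(k) = gamma(k) / gamma(0). Sigma^2 cancels.
  numerator   = (1)*(0.368) = 0.368.
  denominator = (1)^2 + (-0.666)^2 + (-0.086)^2 + (0.368)^2 = 1.586376.
  rho(3) = 0.368 / 1.586376 = 0.2320.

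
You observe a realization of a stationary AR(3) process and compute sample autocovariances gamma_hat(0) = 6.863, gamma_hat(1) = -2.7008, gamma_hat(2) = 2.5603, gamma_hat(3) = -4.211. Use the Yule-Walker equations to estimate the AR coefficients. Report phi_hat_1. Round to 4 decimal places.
\hat\phi_{1} = -0.1600

The Yule-Walker equations for an AR(p) process read, in matrix form,
  Gamma_p phi = r_p,   with   (Gamma_p)_{ij} = gamma(|i - j|),
                       (r_p)_i = gamma(i),   i,j = 1..p.
Substitute the sample gammas (Toeplitz matrix and right-hand side of size 3):
  Gamma_p = [[6.863, -2.7008, 2.5603], [-2.7008, 6.863, -2.7008], [2.5603, -2.7008, 6.863]]
  r_p     = [-2.7008, 2.5603, -4.211]
Written out (R1..R3):
  (R1) 6.863 phi_1 - 2.7008 phi_2 + 2.5603 phi_3 = -2.7008
  (R2) -2.7008 phi_1 + 6.863 phi_2 - 2.7008 phi_3 = 2.5603
  (R3) 2.5603 phi_1 - 2.7008 phi_2 + 6.863 phi_3 = -4.211
Gaussian elimination:
  R2 <- R2 - (-2.7008/6.863) R1 = R2 - (-0.393531) R1:  5.800153 phi_2 - 1.693244 phi_3 = 1.497453
  R3 <- R3 - (2.5603/6.863) R1 = R3 - (0.373058) R1:  -1.693244 phi_2 + 5.907859 phi_3 = -3.203444
  R3 <- R3 - (-1.693244/5.800153) R2 = R3 - (-0.291931) R2:  5.413548 phi_3 = -2.766291
Back-substitution:
  phi_hat_3 = -2.766291 / 5.413548 = -0.510994
  phi_hat_2 = (1.497453 - (-1.693244)(-0.510994)) / 5.800153 = 0.109
  phi_hat_1 = (-2.7008 - (-2.7008)(0.109) - (2.5603)(-0.510994)) / 6.863 = -0.160005
So phi_hat = [-0.1600, 0.1090, -0.5110].
Therefore phi_hat_1 = -0.1600.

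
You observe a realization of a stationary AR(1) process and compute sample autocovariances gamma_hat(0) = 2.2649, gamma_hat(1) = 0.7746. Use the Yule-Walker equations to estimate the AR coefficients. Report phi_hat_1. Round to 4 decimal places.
\hat\phi_{1} = 0.3420

The Yule-Walker equations for an AR(p) process read, in matrix form,
  Gamma_p phi = r_p,   with   (Gamma_p)_{ij} = gamma(|i - j|),
                       (r_p)_i = gamma(i),   i,j = 1..p.
Substitute the sample gammas (Toeplitz matrix and right-hand side of size 1):
  Gamma_p = [[2.2649]]
  r_p     = [0.7746]
With p = 1 this is the single equation gamma(0) phi_1 = gamma(1):
  phi_hat_1 = gamma(1) / gamma(0) = 0.7746 / 2.2649 = 0.3420.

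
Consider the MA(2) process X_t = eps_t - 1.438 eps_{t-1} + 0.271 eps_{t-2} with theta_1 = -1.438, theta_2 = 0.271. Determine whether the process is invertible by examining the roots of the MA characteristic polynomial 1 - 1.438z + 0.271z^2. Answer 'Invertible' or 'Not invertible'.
\text{Not invertible}

The MA(q) characteristic polynomial is P(z) = 1 - 1.438z + 0.271z^2.
Invertibility requires all roots to lie outside the unit circle, i.e. |z| > 1 for every root.
Set 1 + (-1.438) z + (0.271) z^2 = 0, i.e. a z^2 + b z + c = 0 with a = 0.271, b = -1.438, c = 1.
Discriminant D = b^2 - 4ac = (-1.438)^2 - 4*(0.271)*1 = 2.067844 - (1.084) = 0.983844.
D >= 0, so the roots are real: z = (-b +/- sqrt(D)) / (2a) = (1.438 +/- 0.991889) / (0.542).
  z_1 = (1.438 + 0.991889) / (0.542) = 4.4832,   |z_1| = 4.4832.
  z_2 = (1.438 - 0.991889) / (0.542) = 0.8231,   |z_2| = 0.8231.
Moduli of all roots: 4.4832, 0.8231.
All moduli strictly greater than 1? No.
Verdict: Not invertible.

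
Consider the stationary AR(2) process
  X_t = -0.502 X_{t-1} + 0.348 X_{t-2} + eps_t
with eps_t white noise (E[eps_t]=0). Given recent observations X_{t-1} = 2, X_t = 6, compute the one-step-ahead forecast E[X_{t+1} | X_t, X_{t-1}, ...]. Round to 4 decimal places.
E[X_{t+1} \mid \mathcal F_t] = -2.3160

For an AR(p) model X_t = c + sum_i phi_i X_{t-i} + eps_t, the
one-step-ahead conditional mean is
  E[X_{t+1} | X_t, ...] = c + sum_i phi_i X_{t+1-i}.
Substitute known values:
  E[X_{t+1} | ...] = (-0.502) * (6) + (0.348) * (2)
                   = -2.3160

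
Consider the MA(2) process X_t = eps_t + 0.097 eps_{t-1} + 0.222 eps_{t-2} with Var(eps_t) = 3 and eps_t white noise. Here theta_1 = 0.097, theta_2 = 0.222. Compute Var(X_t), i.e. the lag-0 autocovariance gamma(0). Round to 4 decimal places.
\gamma(0) = 3.1761

For an MA(q) process X_t = eps_t + sum_i theta_i eps_{t-i} with
Var(eps_t) = sigma^2, the variance is
  gamma(0) = sigma^2 * (1 + sum_i theta_i^2).
  sum_i theta_i^2 = (0.097)^2 + (0.222)^2 = 0.009409 + 0.049284 = 0.058693.
  gamma(0) = 3 * (1 + 0.058693) = 3 * 1.058693 = 3.176079, which rounds to 3.1761.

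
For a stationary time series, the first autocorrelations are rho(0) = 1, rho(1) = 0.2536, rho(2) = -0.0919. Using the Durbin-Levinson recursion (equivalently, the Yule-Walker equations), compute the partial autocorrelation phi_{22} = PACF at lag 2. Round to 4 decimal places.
\phi_{22} = -0.1670

The PACF at lag k is phi_{kk}, the last component of the solution
to the Yule-Walker system G_k phi = r_k where
  (G_k)_{ij} = rho(|i - j|), (r_k)_i = rho(i), i,j = 1..k.
Equivalently, Durbin-Levinson gives phi_{kk} iteratively:
  phi_{11} = rho(1)
  phi_{kk} = [rho(k) - sum_{j=1..k-1} phi_{k-1,j} rho(k-j)]
            / [1 - sum_{j=1..k-1} phi_{k-1,j} rho(j)],
  phi_{k,j} = phi_{k-1,j} - phi_{kk} phi_{k-1,k-j},  j = 1..k-1.
Step k = 1:
  phi_11 = rho(1) = 0.2536.
Step k = 2:
  phi_22 = [rho(2) - phi_11 rho(1)] / [1 - phi_11 rho(1)] = [-0.0919 - (0.2536)(0.2536)] / [1 - (0.2536)(0.2536)]
         = -0.15621296 / 0.93568704 = -0.167.
Therefore phi_{22} = -0.1670.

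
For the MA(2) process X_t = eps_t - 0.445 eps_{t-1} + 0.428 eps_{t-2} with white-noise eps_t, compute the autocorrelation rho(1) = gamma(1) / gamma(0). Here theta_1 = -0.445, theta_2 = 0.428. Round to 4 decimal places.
\rho(1) = -0.4601

For an MA(q) process with theta_0 = 1, the autocovariance is
  gamma(k) = sigma^2 * sum_{i=0..q-k} theta_i * theta_{i+k},
and rho(k) = gamma(k) / gamma(0). Sigma^2 cancels.
  numerator   = (1)*(-0.445) + (-0.445)*(0.428) = -0.63546.
  denominator = (1)^2 + (-0.445)^2 + (0.428)^2 = 1.381209.
  rho(1) = -0.63546 / 1.381209 = -0.4601.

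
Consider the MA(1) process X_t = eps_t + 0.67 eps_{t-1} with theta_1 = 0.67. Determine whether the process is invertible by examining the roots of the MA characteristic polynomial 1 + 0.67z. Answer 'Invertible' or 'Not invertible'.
\text{Invertible}

The MA(q) characteristic polynomial is P(z) = 1 + 0.67z.
Invertibility requires all roots to lie outside the unit circle, i.e. |z| > 1 for every root.
This is linear in z: 1 + (0.67) z = 0  =>  z = -1/(0.67) = -1.492537,  |z| = 1.492537.
Moduli of all roots: 1.4925.
All moduli strictly greater than 1? Yes.
Verdict: Invertible.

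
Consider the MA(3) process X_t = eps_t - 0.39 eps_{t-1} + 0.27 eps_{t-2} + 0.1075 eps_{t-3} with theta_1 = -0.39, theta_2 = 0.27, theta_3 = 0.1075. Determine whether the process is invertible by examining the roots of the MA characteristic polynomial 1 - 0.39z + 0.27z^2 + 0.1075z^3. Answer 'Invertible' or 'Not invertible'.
\text{Invertible}

The MA(q) characteristic polynomial is P(z) = 1 - 0.39z + 0.27z^2 + 0.1075z^3.
Invertibility requires all roots to lie outside the unit circle, i.e. |z| > 1 for every root.
Degree 3: look for a simple real root z0 first, then factor out (1 - z/z0) and solve the remaining quadratic.
Testing z0 = -4: P(-4) = 1 + (-0.39)(-4) + (0.27)(-4)^2 + (0.1075)(-4)^3
  = 1 + (1.56) + (4.32) + (-6.88) = 0.  So z_0 = -4 is a root, |z_0| = 4.
Divide out the factor (1 + 0.25 z) = (1 - z/z0) (since 1/z0 = -0.25):
  P(z) = (1 + 0.25 z)(1 + (-0.64) z + (0.43) z^2)
  [check: z-coef -0.64 - (-0.25) = -0.39; z^2-coef 0.43 - (-0.25)(-0.64) = 0.27; z^3-coef -(-0.25)(0.43) = 0.1075.]
Remaining roots from the quadratic factor 1 + (-0.64) z + (0.43) z^2:
  Set 1 + (-0.64) z + (0.43) z^2 = 0, i.e. a z^2 + b z + c = 0 with a = 0.43, b = -0.64, c = 1.
  Discriminant D = b^2 - 4ac = (-0.64)^2 - 4*(0.43)*1 = 0.4096 - (1.72) = -1.3104.
  D < 0, so the roots are the complex-conjugate pair z = (-b +/- i sqrt(-D)) / (2a) = 0.7442 +/- 1.3311i.
  For a conjugate pair |z|^2 = z * conj(z) = (product of roots) = c/a = 1/(0.43) = 2.325581, so |z| = sqrt(2.325581) = 1.525 for both roots.
Moduli of all roots: 4.0000, 1.5250, 1.5250.
All moduli strictly greater than 1? Yes.
Verdict: Invertible.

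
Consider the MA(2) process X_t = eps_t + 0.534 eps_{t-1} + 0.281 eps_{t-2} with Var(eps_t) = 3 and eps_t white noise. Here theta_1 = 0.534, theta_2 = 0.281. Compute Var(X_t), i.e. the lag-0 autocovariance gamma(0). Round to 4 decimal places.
\gamma(0) = 4.0924

For an MA(q) process X_t = eps_t + sum_i theta_i eps_{t-i} with
Var(eps_t) = sigma^2, the variance is
  gamma(0) = sigma^2 * (1 + sum_i theta_i^2).
  sum_i theta_i^2 = (0.534)^2 + (0.281)^2 = 0.285156 + 0.078961 = 0.364117.
  gamma(0) = 3 * (1 + 0.364117) = 3 * 1.364117 = 4.092351, which rounds to 4.0924.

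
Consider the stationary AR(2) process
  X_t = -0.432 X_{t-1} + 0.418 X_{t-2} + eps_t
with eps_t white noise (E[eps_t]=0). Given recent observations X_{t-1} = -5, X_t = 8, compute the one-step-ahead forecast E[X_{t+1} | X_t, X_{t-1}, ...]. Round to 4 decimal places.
E[X_{t+1} \mid \mathcal F_t] = -5.5460

For an AR(p) model X_t = c + sum_i phi_i X_{t-i} + eps_t, the
one-step-ahead conditional mean is
  E[X_{t+1} | X_t, ...] = c + sum_i phi_i X_{t+1-i}.
Substitute known values:
  E[X_{t+1} | ...] = (-0.432) * (8) + (0.418) * (-5)
                   = -5.5460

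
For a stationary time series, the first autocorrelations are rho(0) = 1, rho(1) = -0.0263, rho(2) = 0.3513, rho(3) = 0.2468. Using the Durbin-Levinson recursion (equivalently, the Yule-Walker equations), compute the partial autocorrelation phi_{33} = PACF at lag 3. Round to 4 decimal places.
\phi_{33} = 0.2990

The PACF at lag k is phi_{kk}, the last component of the solution
to the Yule-Walker system G_k phi = r_k where
  (G_k)_{ij} = rho(|i - j|), (r_k)_i = rho(i), i,j = 1..k.
Equivalently, Durbin-Levinson gives phi_{kk} iteratively:
  phi_{11} = rho(1)
  phi_{kk} = [rho(k) - sum_{j=1..k-1} phi_{k-1,j} rho(k-j)]
            / [1 - sum_{j=1..k-1} phi_{k-1,j} rho(j)],
  phi_{k,j} = phi_{k-1,j} - phi_{kk} phi_{k-1,k-j},  j = 1..k-1.
Step k = 1:
  phi_11 = rho(1) = -0.0263.
Step k = 2:
  phi_22 = [rho(2) - phi_11 rho(1)] / [1 - phi_11 rho(1)] = [0.3513 - (-0.0263)(-0.0263)] / [1 - (-0.0263)(-0.0263)]
         = 0.35060831 / 0.99930831 = 0.350851.
  Update: phi_21 = phi_11 - phi_22 phi_11 = -0.0263 - (0.350851)(-0.0263) = -0.017073.
Step k = 3:
  phi_33 = [rho(3) - phi_21 rho(2) - phi_22 rho(1)] / [1 - phi_21 rho(1) - phi_22 rho(2)]
    numerator   = 0.2468 - (-0.017073)(0.3513) - (0.350851)(-0.0263) = 0.26202499
    denominator = 1 - (-0.017073)(-0.0263) - (0.350851)(0.3513) = 0.87629704
  phi_33 = 0.26202499 / 0.87629704 = 0.299.
Therefore phi_{33} = 0.2990.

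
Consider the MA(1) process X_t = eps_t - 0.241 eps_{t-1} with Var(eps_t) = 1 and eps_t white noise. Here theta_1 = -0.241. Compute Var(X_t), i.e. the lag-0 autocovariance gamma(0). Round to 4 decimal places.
\gamma(0) = 1.0581

For an MA(q) process X_t = eps_t + sum_i theta_i eps_{t-i} with
Var(eps_t) = sigma^2, the variance is
  gamma(0) = sigma^2 * (1 + sum_i theta_i^2).
  sum_i theta_i^2 = (-0.241)^2 = 0.058081.
  gamma(0) = 1 * (1 + 0.058081) = 1 * 1.058081 = 1.058081, which rounds to 1.0581.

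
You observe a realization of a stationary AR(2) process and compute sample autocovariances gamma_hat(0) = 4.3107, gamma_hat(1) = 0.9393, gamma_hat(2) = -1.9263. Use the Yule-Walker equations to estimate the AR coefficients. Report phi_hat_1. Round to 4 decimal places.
\hat\phi_{1} = 0.3310

The Yule-Walker equations for an AR(p) process read, in matrix form,
  Gamma_p phi = r_p,   with   (Gamma_p)_{ij} = gamma(|i - j|),
                       (r_p)_i = gamma(i),   i,j = 1..p.
Substitute the sample gammas (Toeplitz matrix and right-hand side of size 2):
  Gamma_p = [[4.3107, 0.9393], [0.9393, 4.3107]]
  r_p     = [0.9393, -1.9263]
Written out:
  4.3107 phi_1 + 0.9393 phi_2 = 0.9393
  0.9393 phi_1 + 4.3107 phi_2 = -1.9263
Solve by Cramer's rule:
  det = gamma(0)^2 - gamma(1)^2 = (4.3107)^2 - (0.9393)^2 = 18.58213449 - 0.88228449 = 17.69985
  phi_hat_1 = [gamma(1) gamma(0) - gamma(1) gamma(2)] / det = [(0.9393)(4.3107) - (0.9393)(-1.9263)] / 17.69985 = 5.8584141 / 17.69985 = 0.331
  phi_hat_2 = [gamma(0) gamma(2) - gamma(1)^2] / det = [(4.3107)(-1.9263) - (0.9393)^2] / 17.69985 = -9.1859859 / 17.69985 = -0.519
So phi_hat = [0.3310, -0.5190].
Therefore phi_hat_1 = 0.3310.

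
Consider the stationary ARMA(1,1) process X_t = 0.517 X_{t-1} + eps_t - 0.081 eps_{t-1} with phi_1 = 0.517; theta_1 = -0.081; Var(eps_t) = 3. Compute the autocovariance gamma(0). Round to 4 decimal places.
\gamma(0) = 3.7783

Multiply the model equation by X_{t-k} and take expectations. With theta_0 = psi_0 = 1 and psi_j the MA(infinity) weights, this gives
  gamma(k) - sum_i phi_i gamma(k-i) = c_k,
  c_k = sigma^2 * sum_{j=k..q} theta_j psi_{j-k}   (c_k = 0 for k > q),
using gamma(-m) = gamma(m).
psi-weights needed (psi_j = theta_j + sum_i phi_i psi_{j-i}):
  psi_1 = theta_1 + phi_1 = -0.081 + (0.517) = 0.436
Right-hand sides:
  c_0 = sigma^2 (1 + theta_1 psi_1) = 3 * (1 + (-0.081)(0.436)) = 3 * 0.964684 = 2.894052
  c_1 = sigma^2 theta_1 = 3 * (-0.081) = -0.243
  c_2 = 0
Equations for k = 0 and k = 1 (AR order 1):
  gamma(0) = phi_1 gamma(1) + c_0
  gamma(1) = phi_1 gamma(0) + c_1
Substituting the second into the first: gamma(0) (1 - phi_1^2) = c_0 + phi_1 c_1, so
  gamma(0) = (c_0 + phi_1 c_1) / (1 - phi_1^2) = (2.894052 + (0.517)(-0.243)) / (1 - (0.517)^2) = 2.768421 / 0.732711 = 3.778326.
Therefore gamma(0) = 3.7783 (to 4 decimal places).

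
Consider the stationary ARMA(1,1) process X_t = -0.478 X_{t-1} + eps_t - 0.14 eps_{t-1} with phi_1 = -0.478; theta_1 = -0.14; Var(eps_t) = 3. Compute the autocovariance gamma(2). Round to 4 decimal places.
\gamma(2) = 1.2255

Multiply the model equation by X_{t-k} and take expectations. With theta_0 = psi_0 = 1 and psi_j the MA(infinity) weights, this gives
  gamma(k) - sum_i phi_i gamma(k-i) = c_k,
  c_k = sigma^2 * sum_{j=k..q} theta_j psi_{j-k}   (c_k = 0 for k > q),
using gamma(-m) = gamma(m).
psi-weights needed (psi_j = theta_j + sum_i phi_i psi_{j-i}):
  psi_1 = theta_1 + phi_1 = -0.14 + (-0.478) = -0.618
Right-hand sides:
  c_0 = sigma^2 (1 + theta_1 psi_1) = 3 * (1 + (-0.14)(-0.618)) = 3 * 1.08652 = 3.25956
  c_1 = sigma^2 theta_1 = 3 * (-0.14) = -0.42
  c_2 = 0
Equations for k = 0 and k = 1 (AR order 1):
  gamma(0) = phi_1 gamma(1) + c_0
  gamma(1) = phi_1 gamma(0) + c_1
Substituting the second into the first: gamma(0) (1 - phi_1^2) = c_0 + phi_1 c_1, so
  gamma(0) = (c_0 + phi_1 c_1) / (1 - phi_1^2) = (3.25956 + (-0.478)(-0.42)) / (1 - (-0.478)^2) = 3.46032 / 0.771516 = 4.485092.
  gamma(1) = phi_1 gamma(0) + c_1 = (-0.478)(4.485092) + (-0.42) = -2.563874.
For k = 2 (> q): gamma(2) = phi_1 gamma(1) = (-0.478)(-2.563874) = 1.225532.
Therefore gamma(2) = 1.2255 (to 4 decimal places).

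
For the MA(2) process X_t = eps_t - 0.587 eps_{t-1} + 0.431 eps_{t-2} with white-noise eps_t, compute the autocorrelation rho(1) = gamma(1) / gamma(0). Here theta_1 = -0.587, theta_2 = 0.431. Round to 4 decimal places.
\rho(1) = -0.5489

For an MA(q) process with theta_0 = 1, the autocovariance is
  gamma(k) = sigma^2 * sum_{i=0..q-k} theta_i * theta_{i+k},
and rho(k) = gamma(k) / gamma(0). Sigma^2 cancels.
  numerator   = (1)*(-0.587) + (-0.587)*(0.431) = -0.839997.
  denominator = (1)^2 + (-0.587)^2 + (0.431)^2 = 1.53033.
  rho(1) = -0.839997 / 1.53033 = -0.5489.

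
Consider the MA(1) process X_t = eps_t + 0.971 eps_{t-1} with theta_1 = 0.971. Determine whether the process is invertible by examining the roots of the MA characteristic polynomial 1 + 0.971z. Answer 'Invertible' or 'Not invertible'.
\text{Invertible}

The MA(q) characteristic polynomial is P(z) = 1 + 0.971z.
Invertibility requires all roots to lie outside the unit circle, i.e. |z| > 1 for every root.
This is linear in z: 1 + (0.971) z = 0  =>  z = -1/(0.971) = -1.029866,  |z| = 1.029866.
Moduli of all roots: 1.0299.
All moduli strictly greater than 1? Yes.
Verdict: Invertible.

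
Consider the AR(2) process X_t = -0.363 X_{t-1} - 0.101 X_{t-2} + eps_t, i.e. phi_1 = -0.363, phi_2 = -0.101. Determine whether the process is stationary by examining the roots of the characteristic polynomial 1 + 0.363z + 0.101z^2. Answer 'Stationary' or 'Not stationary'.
\text{Stationary}

The AR(p) characteristic polynomial is P(z) = 1 + 0.363z + 0.101z^2.
Stationarity requires all roots to lie outside the unit circle, i.e. |z| > 1 for every root.
Set 1 + (0.363) z + (0.101) z^2 = 0, i.e. a z^2 + b z + c = 0 with a = 0.101, b = 0.363, c = 1.
Discriminant D = b^2 - 4ac = (0.363)^2 - 4*(0.101)*1 = 0.131769 - (0.404) = -0.272231.
D < 0, so the roots are the complex-conjugate pair z = (-b +/- i sqrt(-D)) / (2a) = -1.797 +/- 2.583i.
For a conjugate pair |z|^2 = z * conj(z) = (product of roots) = c/a = 1/(0.101) = 9.90099, so |z| = sqrt(9.90099) = 3.1466 for both roots.
Moduli of all roots: 3.1466, 3.1466.
All moduli strictly greater than 1? Yes.
Verdict: Stationary.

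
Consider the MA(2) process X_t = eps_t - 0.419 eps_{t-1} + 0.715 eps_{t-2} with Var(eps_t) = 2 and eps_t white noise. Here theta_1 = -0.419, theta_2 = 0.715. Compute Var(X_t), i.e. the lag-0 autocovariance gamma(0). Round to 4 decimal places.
\gamma(0) = 3.3736

For an MA(q) process X_t = eps_t + sum_i theta_i eps_{t-i} with
Var(eps_t) = sigma^2, the variance is
  gamma(0) = sigma^2 * (1 + sum_i theta_i^2).
  sum_i theta_i^2 = (-0.419)^2 + (0.715)^2 = 0.175561 + 0.511225 = 0.686786.
  gamma(0) = 2 * (1 + 0.686786) = 2 * 1.686786 = 3.373572, which rounds to 3.3736.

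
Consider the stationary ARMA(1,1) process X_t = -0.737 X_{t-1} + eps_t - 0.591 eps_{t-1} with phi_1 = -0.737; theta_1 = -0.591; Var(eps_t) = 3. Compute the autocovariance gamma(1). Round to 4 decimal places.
\gamma(1) = -12.5195

Multiply the model equation by X_{t-k} and take expectations. With theta_0 = psi_0 = 1 and psi_j the MA(infinity) weights, this gives
  gamma(k) - sum_i phi_i gamma(k-i) = c_k,
  c_k = sigma^2 * sum_{j=k..q} theta_j psi_{j-k}   (c_k = 0 for k > q),
using gamma(-m) = gamma(m).
psi-weights needed (psi_j = theta_j + sum_i phi_i psi_{j-i}):
  psi_1 = theta_1 + phi_1 = -0.591 + (-0.737) = -1.328
Right-hand sides:
  c_0 = sigma^2 (1 + theta_1 psi_1) = 3 * (1 + (-0.591)(-1.328)) = 3 * 1.784848 = 5.354544
  c_1 = sigma^2 theta_1 = 3 * (-0.591) = -1.773
  c_2 = 0
Equations for k = 0 and k = 1 (AR order 1):
  gamma(0) = phi_1 gamma(1) + c_0
  gamma(1) = phi_1 gamma(0) + c_1
Substituting the second into the first: gamma(0) (1 - phi_1^2) = c_0 + phi_1 c_1, so
  gamma(0) = (c_0 + phi_1 c_1) / (1 - phi_1^2) = (5.354544 + (-0.737)(-1.773)) / (1 - (-0.737)^2) = 6.661245 / 0.456831 = 14.581421.
  gamma(1) = phi_1 gamma(0) + c_1 = (-0.737)(14.581421) + (-1.773) = -12.519507.
Therefore gamma(1) = -12.5195 (to 4 decimal places).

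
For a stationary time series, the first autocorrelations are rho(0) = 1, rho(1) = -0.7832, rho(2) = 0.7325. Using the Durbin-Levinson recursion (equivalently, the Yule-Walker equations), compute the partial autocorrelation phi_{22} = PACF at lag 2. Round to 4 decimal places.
\phi_{22} = 0.3081

The PACF at lag k is phi_{kk}, the last component of the solution
to the Yule-Walker system G_k phi = r_k where
  (G_k)_{ij} = rho(|i - j|), (r_k)_i = rho(i), i,j = 1..k.
Equivalently, Durbin-Levinson gives phi_{kk} iteratively:
  phi_{11} = rho(1)
  phi_{kk} = [rho(k) - sum_{j=1..k-1} phi_{k-1,j} rho(k-j)]
            / [1 - sum_{j=1..k-1} phi_{k-1,j} rho(j)],
  phi_{k,j} = phi_{k-1,j} - phi_{kk} phi_{k-1,k-j},  j = 1..k-1.
Step k = 1:
  phi_11 = rho(1) = -0.7832.
Step k = 2:
  phi_22 = [rho(2) - phi_11 rho(1)] / [1 - phi_11 rho(1)] = [0.7325 - (-0.7832)(-0.7832)] / [1 - (-0.7832)(-0.7832)]
         = 0.11909776 / 0.38659776 = 0.3081.
Therefore phi_{22} = 0.3081.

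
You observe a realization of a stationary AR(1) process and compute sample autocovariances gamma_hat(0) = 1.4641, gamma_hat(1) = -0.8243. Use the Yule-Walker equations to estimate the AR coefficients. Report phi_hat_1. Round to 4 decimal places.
\hat\phi_{1} = -0.5630

The Yule-Walker equations for an AR(p) process read, in matrix form,
  Gamma_p phi = r_p,   with   (Gamma_p)_{ij} = gamma(|i - j|),
                       (r_p)_i = gamma(i),   i,j = 1..p.
Substitute the sample gammas (Toeplitz matrix and right-hand side of size 1):
  Gamma_p = [[1.4641]]
  r_p     = [-0.8243]
With p = 1 this is the single equation gamma(0) phi_1 = gamma(1):
  phi_hat_1 = gamma(1) / gamma(0) = -0.8243 / 1.4641 = -0.5630.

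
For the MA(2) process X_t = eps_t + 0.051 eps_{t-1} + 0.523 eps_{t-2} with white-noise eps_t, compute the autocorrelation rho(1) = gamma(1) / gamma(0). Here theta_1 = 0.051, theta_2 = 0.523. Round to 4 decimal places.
\rho(1) = 0.0609

For an MA(q) process with theta_0 = 1, the autocovariance is
  gamma(k) = sigma^2 * sum_{i=0..q-k} theta_i * theta_{i+k},
and rho(k) = gamma(k) / gamma(0). Sigma^2 cancels.
  numerator   = (1)*(0.051) + (0.051)*(0.523) = 0.077673.
  denominator = (1)^2 + (0.051)^2 + (0.523)^2 = 1.27613.
  rho(1) = 0.077673 / 1.27613 = 0.0609.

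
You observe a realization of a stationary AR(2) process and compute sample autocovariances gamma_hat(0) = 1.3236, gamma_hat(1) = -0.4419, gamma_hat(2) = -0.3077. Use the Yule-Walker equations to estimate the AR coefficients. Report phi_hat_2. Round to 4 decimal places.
\hat\phi_{2} = -0.3871

The Yule-Walker equations for an AR(p) process read, in matrix form,
  Gamma_p phi = r_p,   with   (Gamma_p)_{ij} = gamma(|i - j|),
                       (r_p)_i = gamma(i),   i,j = 1..p.
Substitute the sample gammas (Toeplitz matrix and right-hand side of size 2):
  Gamma_p = [[1.3236, -0.4419], [-0.4419, 1.3236]]
  r_p     = [-0.4419, -0.3077]
Written out:
  1.3236 phi_1 - 0.4419 phi_2 = -0.4419
  -0.4419 phi_1 + 1.3236 phi_2 = -0.3077
Solve by Cramer's rule:
  det = gamma(0)^2 - gamma(1)^2 = (1.3236)^2 - (-0.4419)^2 = 1.75191696 - 0.19527561 = 1.55664135
  phi_hat_1 = [gamma(1) gamma(0) - gamma(1) gamma(2)] / det = [(-0.4419)(1.3236) - (-0.4419)(-0.3077)] / 1.55664135 = -0.72087147 / 1.55664135 = -0.4631
  phi_hat_2 = [gamma(0) gamma(2) - gamma(1)^2] / det = [(1.3236)(-0.3077) - (-0.4419)^2] / 1.55664135 = -0.60254733 / 1.55664135 = -0.3871
So phi_hat = [-0.4631, -0.3871].
Therefore phi_hat_2 = -0.3871.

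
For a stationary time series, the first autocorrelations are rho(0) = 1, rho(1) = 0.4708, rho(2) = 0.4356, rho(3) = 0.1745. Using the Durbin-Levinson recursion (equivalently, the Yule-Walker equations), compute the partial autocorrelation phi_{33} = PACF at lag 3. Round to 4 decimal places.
\phi_{33} = -0.1440

The PACF at lag k is phi_{kk}, the last component of the solution
to the Yule-Walker system G_k phi = r_k where
  (G_k)_{ij} = rho(|i - j|), (r_k)_i = rho(i), i,j = 1..k.
Equivalently, Durbin-Levinson gives phi_{kk} iteratively:
  phi_{11} = rho(1)
  phi_{kk} = [rho(k) - sum_{j=1..k-1} phi_{k-1,j} rho(k-j)]
            / [1 - sum_{j=1..k-1} phi_{k-1,j} rho(j)],
  phi_{k,j} = phi_{k-1,j} - phi_{kk} phi_{k-1,k-j},  j = 1..k-1.
Step k = 1:
  phi_11 = rho(1) = 0.4708.
Step k = 2:
  phi_22 = [rho(2) - phi_11 rho(1)] / [1 - phi_11 rho(1)] = [0.4356 - (0.4708)(0.4708)] / [1 - (0.4708)(0.4708)]
         = 0.21394736 / 0.77834736 = 0.274874.
  Update: phi_21 = phi_11 - phi_22 phi_11 = 0.4708 - (0.274874)(0.4708) = 0.341389.
Step k = 3:
  phi_33 = [rho(3) - phi_21 rho(2) - phi_22 rho(1)] / [1 - phi_21 rho(1) - phi_22 rho(2)]
    numerator   = 0.1745 - (0.341389)(0.4356) - (0.274874)(0.4708) = -0.10361984
    denominator = 1 - (0.341389)(0.4708) - (0.274874)(0.4356) = 0.71953882
  phi_33 = -0.10361984 / 0.71953882 = -0.144.
Therefore phi_{33} = -0.1440.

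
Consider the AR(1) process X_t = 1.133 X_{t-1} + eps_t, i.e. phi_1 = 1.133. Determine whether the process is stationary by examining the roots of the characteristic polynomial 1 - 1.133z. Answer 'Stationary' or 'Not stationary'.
\text{Not stationary}

The AR(p) characteristic polynomial is P(z) = 1 - 1.133z.
Stationarity requires all roots to lie outside the unit circle, i.e. |z| > 1 for every root.
This is linear in z: 1 + (-1.133) z = 0  =>  z = -1/(-1.133) = 0.882613,  |z| = 0.882613.
Moduli of all roots: 0.8826.
All moduli strictly greater than 1? No.
Verdict: Not stationary.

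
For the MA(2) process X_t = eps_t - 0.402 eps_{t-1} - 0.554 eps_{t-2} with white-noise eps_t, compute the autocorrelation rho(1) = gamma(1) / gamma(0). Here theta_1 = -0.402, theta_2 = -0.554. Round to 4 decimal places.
\rho(1) = -0.1221

For an MA(q) process with theta_0 = 1, the autocovariance is
  gamma(k) = sigma^2 * sum_{i=0..q-k} theta_i * theta_{i+k},
and rho(k) = gamma(k) / gamma(0). Sigma^2 cancels.
  numerator   = (1)*(-0.402) + (-0.402)*(-0.554) = -0.179292.
  denominator = (1)^2 + (-0.402)^2 + (-0.554)^2 = 1.46852.
  rho(1) = -0.179292 / 1.46852 = -0.1221.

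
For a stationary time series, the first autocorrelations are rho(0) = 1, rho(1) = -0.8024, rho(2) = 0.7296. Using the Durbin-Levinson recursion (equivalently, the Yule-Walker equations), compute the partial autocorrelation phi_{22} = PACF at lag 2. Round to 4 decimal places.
\phi_{22} = 0.2408

The PACF at lag k is phi_{kk}, the last component of the solution
to the Yule-Walker system G_k phi = r_k where
  (G_k)_{ij} = rho(|i - j|), (r_k)_i = rho(i), i,j = 1..k.
Equivalently, Durbin-Levinson gives phi_{kk} iteratively:
  phi_{11} = rho(1)
  phi_{kk} = [rho(k) - sum_{j=1..k-1} phi_{k-1,j} rho(k-j)]
            / [1 - sum_{j=1..k-1} phi_{k-1,j} rho(j)],
  phi_{k,j} = phi_{k-1,j} - phi_{kk} phi_{k-1,k-j},  j = 1..k-1.
Step k = 1:
  phi_11 = rho(1) = -0.8024.
Step k = 2:
  phi_22 = [rho(2) - phi_11 rho(1)] / [1 - phi_11 rho(1)] = [0.7296 - (-0.8024)(-0.8024)] / [1 - (-0.8024)(-0.8024)]
         = 0.08575424 / 0.35615424 = 0.2408.
Therefore phi_{22} = 0.2408.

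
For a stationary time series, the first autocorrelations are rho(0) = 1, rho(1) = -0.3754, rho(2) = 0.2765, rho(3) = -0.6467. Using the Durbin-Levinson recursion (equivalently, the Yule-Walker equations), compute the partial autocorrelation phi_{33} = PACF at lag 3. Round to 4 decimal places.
\phi_{33} = -0.5969

The PACF at lag k is phi_{kk}, the last component of the solution
to the Yule-Walker system G_k phi = r_k where
  (G_k)_{ij} = rho(|i - j|), (r_k)_i = rho(i), i,j = 1..k.
Equivalently, Durbin-Levinson gives phi_{kk} iteratively:
  phi_{11} = rho(1)
  phi_{kk} = [rho(k) - sum_{j=1..k-1} phi_{k-1,j} rho(k-j)]
            / [1 - sum_{j=1..k-1} phi_{k-1,j} rho(j)],
  phi_{k,j} = phi_{k-1,j} - phi_{kk} phi_{k-1,k-j},  j = 1..k-1.
Step k = 1:
  phi_11 = rho(1) = -0.3754.
Step k = 2:
  phi_22 = [rho(2) - phi_11 rho(1)] / [1 - phi_11 rho(1)] = [0.2765 - (-0.3754)(-0.3754)] / [1 - (-0.3754)(-0.3754)]
         = 0.13557484 / 0.85907484 = 0.157815.
  Update: phi_21 = phi_11 - phi_22 phi_11 = -0.3754 - (0.157815)(-0.3754) = -0.316156.
Step k = 3:
  phi_33 = [rho(3) - phi_21 rho(2) - phi_22 rho(1)] / [1 - phi_21 rho(1) - phi_22 rho(2)]
    numerator   = -0.6467 - (-0.316156)(0.2765) - (0.157815)(-0.3754) = -0.50003906
    denominator = 1 - (-0.316156)(-0.3754) - (0.157815)(0.2765) = 0.83767911
  phi_33 = -0.50003906 / 0.83767911 = -0.5969.
Therefore phi_{33} = -0.5969.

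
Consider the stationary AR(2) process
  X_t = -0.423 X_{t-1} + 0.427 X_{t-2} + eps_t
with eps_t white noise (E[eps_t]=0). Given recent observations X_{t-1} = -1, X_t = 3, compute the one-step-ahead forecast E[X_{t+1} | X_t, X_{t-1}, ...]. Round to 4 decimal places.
E[X_{t+1} \mid \mathcal F_t] = -1.6960

For an AR(p) model X_t = c + sum_i phi_i X_{t-i} + eps_t, the
one-step-ahead conditional mean is
  E[X_{t+1} | X_t, ...] = c + sum_i phi_i X_{t+1-i}.
Substitute known values:
  E[X_{t+1} | ...] = (-0.423) * (3) + (0.427) * (-1)
                   = -1.6960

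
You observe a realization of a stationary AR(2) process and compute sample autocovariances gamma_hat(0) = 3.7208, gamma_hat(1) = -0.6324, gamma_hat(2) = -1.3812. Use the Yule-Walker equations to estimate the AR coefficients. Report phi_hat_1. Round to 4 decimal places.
\hat\phi_{1} = -0.2400

The Yule-Walker equations for an AR(p) process read, in matrix form,
  Gamma_p phi = r_p,   with   (Gamma_p)_{ij} = gamma(|i - j|),
                       (r_p)_i = gamma(i),   i,j = 1..p.
Substitute the sample gammas (Toeplitz matrix and right-hand side of size 2):
  Gamma_p = [[3.7208, -0.6324], [-0.6324, 3.7208]]
  r_p     = [-0.6324, -1.3812]
Written out:
  3.7208 phi_1 - 0.6324 phi_2 = -0.6324
  -0.6324 phi_1 + 3.7208 phi_2 = -1.3812
Solve by Cramer's rule:
  det = gamma(0)^2 - gamma(1)^2 = (3.7208)^2 - (-0.6324)^2 = 13.84435264 - 0.39992976 = 13.44442288
  phi_hat_1 = [gamma(1) gamma(0) - gamma(1) gamma(2)] / det = [(-0.6324)(3.7208) - (-0.6324)(-1.3812)] / 13.44442288 = -3.2265048 / 13.44442288 = -0.24
  phi_hat_2 = [gamma(0) gamma(2) - gamma(1)^2] / det = [(3.7208)(-1.3812) - (-0.6324)^2] / 13.44442288 = -5.53909872 / 13.44442288 = -0.412
So phi_hat = [-0.2400, -0.4120].
Therefore phi_hat_1 = -0.2400.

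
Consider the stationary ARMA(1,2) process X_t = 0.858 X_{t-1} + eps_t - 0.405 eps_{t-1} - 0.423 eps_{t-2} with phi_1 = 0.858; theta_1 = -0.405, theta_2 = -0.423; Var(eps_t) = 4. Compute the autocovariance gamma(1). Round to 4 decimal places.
\gamma(1) = 1.7651

Multiply the model equation by X_{t-k} and take expectations. With theta_0 = psi_0 = 1 and psi_j the MA(infinity) weights, this gives
  gamma(k) - sum_i phi_i gamma(k-i) = c_k,
  c_k = sigma^2 * sum_{j=k..q} theta_j psi_{j-k}   (c_k = 0 for k > q),
using gamma(-m) = gamma(m).
psi-weights needed (psi_j = theta_j + sum_i phi_i psi_{j-i}):
  psi_1 = theta_1 + phi_1 = -0.405 + (0.858) = 0.453
  psi_2 = theta_2 + phi_1 psi_1 = -0.423 + (0.858)(0.453) = -0.034326
Right-hand sides:
  c_0 = sigma^2 (1 + theta_1 psi_1 + theta_2 psi_2) = 4 * (1 + (-0.405)(0.453) + (-0.423)(-0.034326)) = 4 * 0.831055 = 3.32422
  c_1 = sigma^2 (theta_1 + theta_2 psi_1) = 4 * (-0.405 + (-0.423)(0.453)) = -2.386476
  c_2 = sigma^2 theta_2 = 4 * (-0.423) = -1.692
Equations for k = 0 and k = 1 (AR order 1):
  gamma(0) = phi_1 gamma(1) + c_0
  gamma(1) = phi_1 gamma(0) + c_1
Substituting the second into the first: gamma(0) (1 - phi_1^2) = c_0 + phi_1 c_1, so
  gamma(0) = (c_0 + phi_1 c_1) / (1 - phi_1^2) = (3.32422 + (0.858)(-2.386476)) / (1 - (0.858)^2) = 1.276623 / 0.263836 = 4.8387.
  gamma(1) = phi_1 gamma(0) + c_1 = (0.858)(4.8387) + (-2.386476) = 1.765128.
Therefore gamma(1) = 1.7651 (to 4 decimal places).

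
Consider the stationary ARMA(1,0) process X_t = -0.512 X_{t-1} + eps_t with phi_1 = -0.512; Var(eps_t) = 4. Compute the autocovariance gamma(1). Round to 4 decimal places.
\gamma(1) = -2.7756

Multiply the model equation by X_{t-k} and take expectations. With theta_0 = psi_0 = 1 and psi_j the MA(infinity) weights, this gives
  gamma(k) - sum_i phi_i gamma(k-i) = c_k,
  c_k = sigma^2 * sum_{j=k..q} theta_j psi_{j-k}   (c_k = 0 for k > q),
using gamma(-m) = gamma(m).
Pure AR (q = 0): c_0 = sigma^2 = 4, c_k = 0 for k >= 1.
Equations for k = 0 and k = 1 (AR order 1):
  gamma(0) = phi_1 gamma(1) + c_0
  gamma(1) = phi_1 gamma(0) + c_1
Substituting the second into the first: gamma(0) (1 - phi_1^2) = c_0 + phi_1 c_1, so
  gamma(0) = c_0 / (1 - phi_1^2) = 4 / (1 - (-0.512)^2) = 4 / 0.737856 = 5.421112.
  gamma(1) = phi_1 gamma(0) = (-0.512)(5.421112) = -2.775609.
Therefore gamma(1) = -2.7756 (to 4 decimal places).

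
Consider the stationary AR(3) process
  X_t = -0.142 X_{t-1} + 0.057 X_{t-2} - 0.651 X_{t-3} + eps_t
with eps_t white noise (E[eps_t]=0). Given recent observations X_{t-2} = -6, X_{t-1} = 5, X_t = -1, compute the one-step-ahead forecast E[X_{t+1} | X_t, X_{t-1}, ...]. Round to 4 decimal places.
E[X_{t+1} \mid \mathcal F_t] = 4.3330

For an AR(p) model X_t = c + sum_i phi_i X_{t-i} + eps_t, the
one-step-ahead conditional mean is
  E[X_{t+1} | X_t, ...] = c + sum_i phi_i X_{t+1-i}.
Substitute known values:
  E[X_{t+1} | ...] = (-0.142) * (-1) + (0.057) * (5) + (-0.651) * (-6)
                   = 4.3330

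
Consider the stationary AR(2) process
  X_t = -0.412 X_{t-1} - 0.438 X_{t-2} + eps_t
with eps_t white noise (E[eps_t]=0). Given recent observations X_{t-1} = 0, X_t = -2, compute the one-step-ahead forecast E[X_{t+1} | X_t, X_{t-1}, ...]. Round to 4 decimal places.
E[X_{t+1} \mid \mathcal F_t] = 0.8240

For an AR(p) model X_t = c + sum_i phi_i X_{t-i} + eps_t, the
one-step-ahead conditional mean is
  E[X_{t+1} | X_t, ...] = c + sum_i phi_i X_{t+1-i}.
Substitute known values:
  E[X_{t+1} | ...] = (-0.412) * (-2) + (-0.438) * (0)
                   = 0.8240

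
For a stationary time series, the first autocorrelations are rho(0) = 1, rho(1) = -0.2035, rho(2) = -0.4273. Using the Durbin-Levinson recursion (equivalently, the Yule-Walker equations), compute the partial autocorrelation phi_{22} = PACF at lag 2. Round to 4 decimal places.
\phi_{22} = -0.4890

The PACF at lag k is phi_{kk}, the last component of the solution
to the Yule-Walker system G_k phi = r_k where
  (G_k)_{ij} = rho(|i - j|), (r_k)_i = rho(i), i,j = 1..k.
Equivalently, Durbin-Levinson gives phi_{kk} iteratively:
  phi_{11} = rho(1)
  phi_{kk} = [rho(k) - sum_{j=1..k-1} phi_{k-1,j} rho(k-j)]
            / [1 - sum_{j=1..k-1} phi_{k-1,j} rho(j)],
  phi_{k,j} = phi_{k-1,j} - phi_{kk} phi_{k-1,k-j},  j = 1..k-1.
Step k = 1:
  phi_11 = rho(1) = -0.2035.
Step k = 2:
  phi_22 = [rho(2) - phi_11 rho(1)] / [1 - phi_11 rho(1)] = [-0.4273 - (-0.2035)(-0.2035)] / [1 - (-0.2035)(-0.2035)]
         = -0.46871225 / 0.95858775 = -0.489.
Therefore phi_{22} = -0.4890.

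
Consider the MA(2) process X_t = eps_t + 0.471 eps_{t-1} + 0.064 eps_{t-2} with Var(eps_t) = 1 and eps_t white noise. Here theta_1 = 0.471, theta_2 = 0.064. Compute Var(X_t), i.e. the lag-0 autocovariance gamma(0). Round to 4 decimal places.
\gamma(0) = 1.2259

For an MA(q) process X_t = eps_t + sum_i theta_i eps_{t-i} with
Var(eps_t) = sigma^2, the variance is
  gamma(0) = sigma^2 * (1 + sum_i theta_i^2).
  sum_i theta_i^2 = (0.471)^2 + (0.064)^2 = 0.221841 + 0.004096 = 0.225937.
  gamma(0) = 1 * (1 + 0.225937) = 1 * 1.225937 = 1.225937, which rounds to 1.2259.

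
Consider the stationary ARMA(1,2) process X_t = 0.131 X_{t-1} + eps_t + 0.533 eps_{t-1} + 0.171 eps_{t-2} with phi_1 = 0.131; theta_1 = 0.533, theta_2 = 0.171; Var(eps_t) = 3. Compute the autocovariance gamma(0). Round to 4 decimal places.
\gamma(0) = 4.5258

Multiply the model equation by X_{t-k} and take expectations. With theta_0 = psi_0 = 1 and psi_j the MA(infinity) weights, this gives
  gamma(k) - sum_i phi_i gamma(k-i) = c_k,
  c_k = sigma^2 * sum_{j=k..q} theta_j psi_{j-k}   (c_k = 0 for k > q),
using gamma(-m) = gamma(m).
psi-weights needed (psi_j = theta_j + sum_i phi_i psi_{j-i}):
  psi_1 = theta_1 + phi_1 = 0.533 + (0.131) = 0.664
  psi_2 = theta_2 + phi_1 psi_1 = 0.171 + (0.131)(0.664) = 0.257984
Right-hand sides:
  c_0 = sigma^2 (1 + theta_1 psi_1 + theta_2 psi_2) = 3 * (1 + (0.533)(0.664) + (0.171)(0.257984)) = 3 * 1.398027 = 4.194082
  c_1 = sigma^2 (theta_1 + theta_2 psi_1) = 3 * (0.533 + (0.171)(0.664)) = 1.939632
  c_2 = sigma^2 theta_2 = 3 * (0.171) = 0.513
Equations for k = 0 and k = 1 (AR order 1):
  gamma(0) = phi_1 gamma(1) + c_0
  gamma(1) = phi_1 gamma(0) + c_1
Substituting the second into the first: gamma(0) (1 - phi_1^2) = c_0 + phi_1 c_1, so
  gamma(0) = (c_0 + phi_1 c_1) / (1 - phi_1^2) = (4.194082 + (0.131)(1.939632)) / (1 - (0.131)^2) = 4.448174 / 0.982839 = 4.525842.
Therefore gamma(0) = 4.5258 (to 4 decimal places).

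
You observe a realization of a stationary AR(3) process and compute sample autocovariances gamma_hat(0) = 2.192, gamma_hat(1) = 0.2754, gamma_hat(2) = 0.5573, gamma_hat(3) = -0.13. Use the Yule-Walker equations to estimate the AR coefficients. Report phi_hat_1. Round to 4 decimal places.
\hat\phi_{1} = 0.1250

The Yule-Walker equations for an AR(p) process read, in matrix form,
  Gamma_p phi = r_p,   with   (Gamma_p)_{ij} = gamma(|i - j|),
                       (r_p)_i = gamma(i),   i,j = 1..p.
Substitute the sample gammas (Toeplitz matrix and right-hand side of size 3):
  Gamma_p = [[2.192, 0.2754, 0.5573], [0.2754, 2.192, 0.2754], [0.5573, 0.2754, 2.192]]
  r_p     = [0.2754, 0.5573, -0.13]
Written out (R1..R3):
  (R1) 2.192 phi_1 + 0.2754 phi_2 + 0.5573 phi_3 = 0.2754
  (R2) 0.2754 phi_1 + 2.192 phi_2 + 0.2754 phi_3 = 0.5573
  (R3) 0.5573 phi_1 + 0.2754 phi_2 + 2.192 phi_3 = -0.13
Gaussian elimination:
  R2 <- R2 - (0.2754/2.192) R1 = R2 - (0.125639) R1:  2.157399 phi_2 + 0.205382 phi_3 = 0.522699
  R3 <- R3 - (0.5573/2.192) R1 = R3 - (0.254243) R1:  0.205382 phi_2 + 2.050311 phi_3 = -0.200018
  R3 <- R3 - (0.205382/2.157399) R2 = R3 - (0.095199) R2:  2.030758 phi_3 = -0.249779
Back-substitution:
  phi_hat_3 = -0.249779 / 2.030758 = -0.122998
  phi_hat_2 = (0.522699 - (0.205382)(-0.122998)) / 2.157399 = 0.253991
  phi_hat_1 = (0.2754 - (0.2754)(0.253991) - (0.5573)(-0.122998)) / 2.192 = 0.124999
So phi_hat = [0.1250, 0.2540, -0.1230].
Therefore phi_hat_1 = 0.1250.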